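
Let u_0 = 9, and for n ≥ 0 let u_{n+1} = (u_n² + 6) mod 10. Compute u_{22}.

7

Computing terms: u_0 = 9,  u_1 = 7,  u_2 = 5,  u_3 = 1,  u_4 = 7.
Since u_4 = u_1 = 7, the sequence is eventually periodic: after a pre-period of length 1 it cycles with period 3.
For n ≥ 1, u_n depends only on (n - 1) mod 3. (22 - 1) mod 3 = 0, so u_{22} = u_1 = 7.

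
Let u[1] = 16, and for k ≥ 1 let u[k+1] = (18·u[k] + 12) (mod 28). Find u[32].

20

Computing terms: u[1] = 16; u[2] = 20; u[3] = 8; u[4] = 16.
The sequence repeats with period 3.
(32 - 1) mod 3 = 1, so u[32] = u[2] = 20.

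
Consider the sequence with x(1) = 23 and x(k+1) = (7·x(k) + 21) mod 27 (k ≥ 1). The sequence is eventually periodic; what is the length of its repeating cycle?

x(1) = 23, x(2) = 20, x(3) = 26, x(4) = 14, x(5) = 11, x(6) = 17, x(7) = 5, x(8) = 2, x(9) = 8, x(10) = 23.
The sequence repeats with period 9.

9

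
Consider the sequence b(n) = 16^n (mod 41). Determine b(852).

We have b(0) = 1; b(1) = 16; b(2) = 10; b(3) = 37; b(4) = 18; b(5) = 1.
Since b(5) = b(0) = 1, the sequence is periodic with period 5.
(852 - 0) mod 5 = 2, so b(852) = b(2) = 10.

10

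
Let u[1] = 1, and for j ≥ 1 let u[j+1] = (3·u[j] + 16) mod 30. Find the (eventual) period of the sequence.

u[1] = 1,  u[2] = 19,  u[3] = 13,  u[4] = 25,  u[5] = 1.
Since u[5] = u[1] = 1, the sequence is periodic with period 4.

4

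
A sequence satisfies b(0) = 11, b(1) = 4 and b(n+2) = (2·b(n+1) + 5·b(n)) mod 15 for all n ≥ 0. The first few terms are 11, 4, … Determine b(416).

Listing terms: b(0) = 11, b(1) = 4, b(2) = 3, b(3) = 11, b(4) = 7, b(5) = 9, b(6) = 8, b(7) = 1, b(8) = 12, b(9) = 14, b(10) = 13, b(11) = 6, b(12) = 2, b(13) = 4, b(14) = 3.
Since (b(13), b(14)) = (b(1), b(2)) = (4, 3) (two consecutive terms determine the rest), the sequence is eventually periodic: after a pre-period of length 1 it cycles with period 12.
For n ≥ 1, b(n) depends only on (n - 1) mod 12. (416 - 1) mod 12 = 7, so b(416) = b(8) = 12.

12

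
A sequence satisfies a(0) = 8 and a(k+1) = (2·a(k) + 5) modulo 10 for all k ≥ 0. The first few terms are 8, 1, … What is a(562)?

7

Computing terms: a(0) = 8; a(1) = 1; a(2) = 7; a(3) = 9; a(4) = 3; a(5) = 1.
Since a(5) = a(1) = 1, the sequence is eventually periodic: after a pre-period of length 1 it cycles with period 4.
For k ≥ 1, a(k) depends only on (k - 1) mod 4. (562 - 1) mod 4 = 1, so a(562) = a(2) = 7.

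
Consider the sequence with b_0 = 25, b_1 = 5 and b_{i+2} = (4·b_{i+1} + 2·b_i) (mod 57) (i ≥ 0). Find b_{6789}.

Computing terms: b_0 = 25; b_1 = 5; b_2 = 13; b_3 = 5; b_4 = 46; b_5 = 23; b_6 = 13; b_7 = 41; b_8 = 19; b_9 = 44; b_{10} = 43; b_{11} = 32; b_{12} = 43; b_{13} = 8; b_{14} = 4; b_{15} = 32; b_{16} = 22; b_{17} = 38; b_{18} = 25; b_{19} = 5.
Since (b_{18}, b_{19}) = (b_0, b_1) = (25, 5) (two consecutive terms determine the rest), the sequence is periodic with period 18.
So b_{6789} = b_{0 + ((6789-0) mod 18)} = b_3 = 5.

5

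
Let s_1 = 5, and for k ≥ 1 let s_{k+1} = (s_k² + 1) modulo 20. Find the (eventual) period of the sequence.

We have s_1 = 5; s_2 = 6; s_3 = 17; s_4 = 10; s_5 = 1; s_6 = 2; s_7 = 5.
Since s_7 = s_1 = 5, the sequence is periodic with period 6.

6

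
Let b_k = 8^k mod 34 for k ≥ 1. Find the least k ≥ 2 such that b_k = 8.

b_1 = 8,  b_2 = 30,  b_3 = 2,  b_4 = 16,  b_5 = 26,  b_6 = 4,  b_7 = 32,  b_8 = 18,  b_9 = 8.
The sequence repeats with period 8.
The value 8 next appears (with k ≥ 2) at b_9.

9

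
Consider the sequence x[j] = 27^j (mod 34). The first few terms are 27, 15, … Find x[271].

29

We have x[1] = 27; x[2] = 15; x[3] = 31; x[4] = 21; x[5] = 23; x[6] = 9; x[7] = 5; x[8] = 33; x[9] = 7; x[10] = 19; x[11] = 3; x[12] = 13; x[13] = 11; x[14] = 25; x[15] = 29; x[16] = 1; x[17] = 27.
The sequence repeats with period 16.
So x[271] = x[1 + ((271-1) mod 16)] = x[15] = 29.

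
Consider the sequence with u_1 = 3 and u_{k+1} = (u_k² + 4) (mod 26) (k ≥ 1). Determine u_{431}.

1

We have u_1 = 3, u_2 = 13, u_3 = 17, u_4 = 7, u_5 = 1, u_6 = 5, u_7 = 3.
The sequence repeats with period 6.
So u_{431} = u_{1 + ((431-1) mod 6)} = u_5 = 1.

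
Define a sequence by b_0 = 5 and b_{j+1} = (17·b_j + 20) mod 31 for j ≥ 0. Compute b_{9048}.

Computing terms: b_0 = 5,  b_1 = 12,  b_2 = 7,  b_3 = 15,  b_4 = 27,  b_5 = 14,  b_6 = 10,  b_7 = 4,  b_8 = 26,  b_9 = 28,  b_{10} = 0,  b_{11} = 20,  b_{12} = 19,  b_{13} = 2,  b_{14} = 23,  b_{15} = 8,  b_{16} = 1,  b_{17} = 6,  b_{18} = 29,  b_{19} = 17,  b_{20} = 30,  b_{21} = 3,  b_{22} = 9,  b_{23} = 18,  b_{24} = 16,  b_{25} = 13,  b_{26} = 24,  b_{27} = 25,  b_{28} = 11,  b_{29} = 21,  b_{30} = 5.
Since b_{30} = b_0 = 5, the sequence is periodic with period 30.
So b_{9048} = b_{0 + ((9048-0) mod 30)} = b_{18} = 29.

29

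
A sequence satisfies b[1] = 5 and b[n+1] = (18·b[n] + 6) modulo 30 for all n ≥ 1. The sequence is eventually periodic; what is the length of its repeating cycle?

Computing terms: b[1] = 5, b[2] = 6, b[3] = 24, b[4] = 18, b[5] = 0, b[6] = 6.
Since b[6] = b[2] = 6, the sequence is eventually periodic: after a pre-period of length 1 it cycles with period 4.

4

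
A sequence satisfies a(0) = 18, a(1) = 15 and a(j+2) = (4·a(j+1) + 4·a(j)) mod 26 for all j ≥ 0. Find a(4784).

Listing terms: a(0) = 18; a(1) = 15; a(2) = 2; a(3) = 16; a(4) = 20; a(5) = 14; a(6) = 6; a(7) = 2; a(8) = 6; a(9) = 6; a(10) = 22; a(11) = 8; a(12) = 16; a(13) = 18; a(14) = 6; a(15) = 18; a(16) = 18; a(17) = 14; a(18) = 24; a(19) = 22; a(20) = 2; a(21) = 18; a(22) = 2; a(23) = 2; a(24) = 16.
Since (a(23), a(24)) = (a(2), a(3)) = (2, 16) (two consecutive terms determine the rest), the sequence is eventually periodic: after a pre-period of length 2 it cycles with period 21.
For j ≥ 2, a(j) depends only on (j - 2) mod 21. (4784 - 2) mod 21 = 15, so a(4784) = a(17) = 14.

14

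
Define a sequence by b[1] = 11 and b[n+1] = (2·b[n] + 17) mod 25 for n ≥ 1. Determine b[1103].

20

We have b[1] = 11,  b[2] = 14,  b[3] = 20,  b[4] = 7,  b[5] = 6,  b[6] = 4,  b[7] = 0,  b[8] = 17,  b[9] = 1,  b[10] = 19,  b[11] = 5,  b[12] = 2,  b[13] = 21,  b[14] = 9,  b[15] = 10,  b[16] = 12,  b[17] = 16,  b[18] = 24,  b[19] = 15,  b[20] = 22,  b[21] = 11.
The sequence repeats with period 20.
(1103 - 1) mod 20 = 2, so b[1103] = b[3] = 20.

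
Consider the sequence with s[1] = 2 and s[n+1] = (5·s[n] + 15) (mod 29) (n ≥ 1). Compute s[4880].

Computing terms: s[1] = 2,  s[2] = 25,  s[3] = 24,  s[4] = 19,  s[5] = 23,  s[6] = 14,  s[7] = 27,  s[8] = 5,  s[9] = 11,  s[10] = 12,  s[11] = 17,  s[12] = 13,  s[13] = 22,  s[14] = 9,  s[15] = 2.
The sequence repeats with period 14.
(4880 - 1) mod 14 = 7, so s[4880] = s[8] = 5.

5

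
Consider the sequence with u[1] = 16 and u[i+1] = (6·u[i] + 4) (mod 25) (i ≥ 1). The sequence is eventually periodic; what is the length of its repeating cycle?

25

u[1] = 16; u[2] = 0; u[3] = 4; u[4] = 3; u[5] = 22; u[6] = 11; u[7] = 20; u[8] = 24; u[9] = 23; u[10] = 17; u[11] = 6; u[12] = 15; u[13] = 19; u[14] = 18; u[15] = 12; u[16] = 1; u[17] = 10; u[18] = 14; u[19] = 13; u[20] = 7; u[21] = 21; u[22] = 5; u[23] = 9; u[24] = 8; u[25] = 2; u[26] = 16.
The sequence repeats with period 25.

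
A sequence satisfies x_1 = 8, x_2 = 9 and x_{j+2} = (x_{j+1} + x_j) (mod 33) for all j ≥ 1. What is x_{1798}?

Computing terms: x_1 = 8, x_2 = 9, x_3 = 17, x_4 = 26, x_5 = 10, x_6 = 3, x_7 = 13, x_8 = 16, x_9 = 29, x_{10} = 12, x_{11} = 8, x_{12} = 20, x_{13} = 28, x_{14} = 15, x_{15} = 10, x_{16} = 25, x_{17} = 2, x_{18} = 27, x_{19} = 29, x_{20} = 23, x_{21} = 19, x_{22} = 9, x_{23} = 28, x_{24} = 4, x_{25} = 32, x_{26} = 3, x_{27} = 2, x_{28} = 5, x_{29} = 7, x_{30} = 12, x_{31} = 19, x_{32} = 31, x_{33} = 17, x_{34} = 15, x_{35} = 32, x_{36} = 14, x_{37} = 13, x_{38} = 27, x_{39} = 7, x_{40} = 1, x_{41} = 8, x_{42} = 9.
The sequence repeats with period 40.
So x_{1798} = x_{1 + ((1798-1) mod 40)} = x_{38} = 27.

27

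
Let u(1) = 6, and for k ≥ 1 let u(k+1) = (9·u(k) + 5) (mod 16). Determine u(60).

u(1) = 6, u(2) = 11, u(3) = 8, u(4) = 13, u(5) = 10, u(6) = 15, u(7) = 12, u(8) = 1, u(9) = 14, u(10) = 3, u(11) = 0, u(12) = 5, u(13) = 2, u(14) = 7, u(15) = 4, u(16) = 9, u(17) = 6.
The sequence repeats with period 16.
(60 - 1) mod 16 = 11, so u(60) = u(12) = 5.

5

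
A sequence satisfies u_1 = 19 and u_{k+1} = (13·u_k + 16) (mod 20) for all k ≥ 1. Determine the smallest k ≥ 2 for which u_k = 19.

Computing terms: u_1 = 19; u_2 = 3; u_3 = 15; u_4 = 11; u_5 = 19.
The sequence repeats with period 4.
The value 19 next appears (with k ≥ 2) at u_5.

5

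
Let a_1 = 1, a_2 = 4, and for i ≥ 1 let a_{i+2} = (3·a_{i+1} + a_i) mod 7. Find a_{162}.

4

a_1 = 1,  a_2 = 4,  a_3 = 6,  a_4 = 1,  a_5 = 2,  a_6 = 0,  a_7 = 2,  a_8 = 6,  a_9 = 6,  a_{10} = 3,  a_{11} = 1,  a_{12} = 6,  a_{13} = 5,  a_{14} = 0,  a_{15} = 5,  a_{16} = 1,  a_{17} = 1,  a_{18} = 4.
The sequence repeats with period 16.
So a_{162} = a_{1 + ((162-1) mod 16)} = a_2 = 4.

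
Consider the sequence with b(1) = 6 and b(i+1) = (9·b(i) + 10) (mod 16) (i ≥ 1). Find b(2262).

8

We have b(1) = 6,  b(2) = 0,  b(3) = 10,  b(4) = 4,  b(5) = 14,  b(6) = 8,  b(7) = 2,  b(8) = 12,  b(9) = 6.
The sequence repeats with period 8.
(2262 - 1) mod 8 = 5, so b(2262) = b(6) = 8.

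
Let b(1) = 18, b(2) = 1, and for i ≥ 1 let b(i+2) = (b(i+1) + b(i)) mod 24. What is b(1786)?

Computing terms: b(1) = 18; b(2) = 1; b(3) = 19; b(4) = 20; b(5) = 15; b(6) = 11; b(7) = 2; b(8) = 13; b(9) = 15; b(10) = 4; b(11) = 19; b(12) = 23; b(13) = 18; b(14) = 17; b(15) = 11; b(16) = 4; b(17) = 15; b(18) = 19; b(19) = 10; b(20) = 5; b(21) = 15; b(22) = 20; b(23) = 11; b(24) = 7; b(25) = 18; b(26) = 1.
The sequence repeats with period 24.
So b(1786) = b(1 + ((1786-1) mod 24)) = b(10) = 4.

4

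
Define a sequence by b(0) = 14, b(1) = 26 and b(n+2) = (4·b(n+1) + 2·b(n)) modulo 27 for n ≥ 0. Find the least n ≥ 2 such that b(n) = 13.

3

Listing terms: b(0) = 14; b(1) = 26; b(2) = 24; b(3) = 13; b(4) = 19; b(5) = 21; b(6) = 14; b(7) = 17; b(8) = 15; b(9) = 13; b(10) = 1; b(11) = 3; b(12) = 14; b(13) = 8; b(14) = 6; b(15) = 13; b(16) = 10; b(17) = 12; b(18) = 14; b(19) = 26.
The sequence repeats with period 18.
The value 13 first appears (with n ≥ 2) at b(3).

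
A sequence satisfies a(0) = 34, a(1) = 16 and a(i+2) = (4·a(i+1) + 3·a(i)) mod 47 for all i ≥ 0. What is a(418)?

a(0) = 34, a(1) = 16, a(2) = 25, a(3) = 7, a(4) = 9, a(5) = 10, a(6) = 20, a(7) = 16, a(8) = 30, a(9) = 27, a(10) = 10, a(11) = 27, a(12) = 44, a(13) = 22, a(14) = 32, a(15) = 6, a(16) = 26, a(17) = 28, a(18) = 2, a(19) = 45, a(20) = 45, a(21) = 33, a(22) = 32, a(23) = 39, a(24) = 17, a(25) = 44, a(26) = 39, a(27) = 6, a(28) = 0, a(29) = 18, a(30) = 25, a(31) = 13, a(32) = 33, a(33) = 30, a(34) = 31, a(35) = 26, a(36) = 9, a(37) = 20, a(38) = 13, a(39) = 18, a(40) = 17, a(41) = 28, a(42) = 22, a(43) = 31, a(44) = 2, a(45) = 7, a(46) = 34, a(47) = 16.
Since (a(46), a(47)) = (a(0), a(1)) = (34, 16) (two consecutive terms determine the rest), the sequence is periodic with period 46.
So a(418) = a(0 + ((418-0) mod 46)) = a(4) = 9.

9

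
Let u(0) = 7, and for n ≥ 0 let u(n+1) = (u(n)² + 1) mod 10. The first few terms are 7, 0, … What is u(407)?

6

We have u(0) = 7; u(1) = 0; u(2) = 1; u(3) = 2; u(4) = 5; u(5) = 6; u(6) = 7.
Since u(6) = u(0) = 7, the sequence is periodic with period 6.
So u(407) = u(0 + ((407-0) mod 6)) = u(5) = 6.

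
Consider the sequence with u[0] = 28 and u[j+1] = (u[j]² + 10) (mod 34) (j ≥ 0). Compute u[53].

u[0] = 28; u[1] = 12; u[2] = 18; u[3] = 28.
The sequence repeats with period 3.
(53 - 0) mod 3 = 2, so u[53] = u[2] = 18.

18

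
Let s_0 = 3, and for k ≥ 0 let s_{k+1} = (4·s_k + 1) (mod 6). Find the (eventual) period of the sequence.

3

s_0 = 3,  s_1 = 1,  s_2 = 5,  s_3 = 3.
The sequence repeats with period 3.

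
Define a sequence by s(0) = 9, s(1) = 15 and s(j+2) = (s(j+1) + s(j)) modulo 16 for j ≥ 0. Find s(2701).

7

Listing terms: s(0) = 9, s(1) = 15, s(2) = 8, s(3) = 7, s(4) = 15, s(5) = 6, s(6) = 5, s(7) = 11, s(8) = 0, s(9) = 11, s(10) = 11, s(11) = 6, s(12) = 1, s(13) = 7, s(14) = 8, s(15) = 15, s(16) = 7, s(17) = 6, s(18) = 13, s(19) = 3, s(20) = 0, s(21) = 3, s(22) = 3, s(23) = 6, s(24) = 9, s(25) = 15.
Since (s(24), s(25)) = (s(0), s(1)) = (9, 15) (two consecutive terms determine the rest), the sequence is periodic with period 24.
So s(2701) = s(0 + ((2701-0) mod 24)) = s(13) = 7.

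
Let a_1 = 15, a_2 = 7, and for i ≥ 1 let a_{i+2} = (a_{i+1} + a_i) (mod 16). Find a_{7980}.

Listing terms: a_1 = 15, a_2 = 7, a_3 = 6, a_4 = 13, a_5 = 3, a_6 = 0, a_7 = 3, a_8 = 3, a_9 = 6, a_{10} = 9, a_{11} = 15, a_{12} = 8, a_{13} = 7, a_{14} = 15, a_{15} = 6, a_{16} = 5, a_{17} = 11, a_{18} = 0, a_{19} = 11, a_{20} = 11, a_{21} = 6, a_{22} = 1, a_{23} = 7, a_{24} = 8, a_{25} = 15, a_{26} = 7.
Since (a_{25}, a_{26}) = (a_1, a_2) = (15, 7) (two consecutive terms determine the rest), the sequence is periodic with period 24.
So a_{7980} = a_{1 + ((7980-1) mod 24)} = a_{12} = 8.

8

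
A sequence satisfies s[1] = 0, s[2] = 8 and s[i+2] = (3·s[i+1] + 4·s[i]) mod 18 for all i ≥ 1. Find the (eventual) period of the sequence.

We have s[1] = 0,  s[2] = 8,  s[3] = 6,  s[4] = 14,  s[5] = 12,  s[6] = 2,  s[7] = 0,  s[8] = 8.
The sequence repeats with period 6.

6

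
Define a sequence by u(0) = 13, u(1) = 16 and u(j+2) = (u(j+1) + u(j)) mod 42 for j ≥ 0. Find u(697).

u(0) = 13; u(1) = 16; u(2) = 29; u(3) = 3; u(4) = 32; u(5) = 35; u(6) = 25; u(7) = 18; u(8) = 1; u(9) = 19; u(10) = 20; u(11) = 39; u(12) = 17; u(13) = 14; u(14) = 31; u(15) = 3; u(16) = 34; u(17) = 37; u(18) = 29; u(19) = 24; u(20) = 11; u(21) = 35; u(22) = 4; u(23) = 39; u(24) = 1; u(25) = 40; u(26) = 41; u(27) = 39; u(28) = 38; u(29) = 35; u(30) = 31; u(31) = 24; u(32) = 13; u(33) = 37; u(34) = 8; u(35) = 3; u(36) = 11; u(37) = 14; u(38) = 25; u(39) = 39; u(40) = 22; u(41) = 19; u(42) = 41; u(43) = 18; u(44) = 17; u(45) = 35; u(46) = 10; u(47) = 3; u(48) = 13; u(49) = 16.
The sequence repeats with period 48.
So u(697) = u(0 + ((697-0) mod 48)) = u(25) = 40.

40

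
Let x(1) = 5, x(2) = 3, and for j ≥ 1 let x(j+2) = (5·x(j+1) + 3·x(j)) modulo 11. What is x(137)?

6

x(1) = 5; x(2) = 3; x(3) = 8; x(4) = 5; x(5) = 5; x(6) = 7; x(7) = 6; x(8) = 7; x(9) = 9; x(10) = 0; x(11) = 5; x(12) = 3.
The sequence repeats with period 10.
So x(137) = x(1 + ((137-1) mod 10)) = x(7) = 6.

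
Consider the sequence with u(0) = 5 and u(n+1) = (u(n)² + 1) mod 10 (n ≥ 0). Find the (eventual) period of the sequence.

6

We have u(0) = 5; u(1) = 6; u(2) = 7; u(3) = 0; u(4) = 1; u(5) = 2; u(6) = 5.
Since u(6) = u(0) = 5, the sequence is periodic with period 6.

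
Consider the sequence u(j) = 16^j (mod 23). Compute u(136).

u(1) = 16; u(2) = 3; u(3) = 2; u(4) = 9; u(5) = 6; u(6) = 4; u(7) = 18; u(8) = 12; u(9) = 8; u(10) = 13; u(11) = 1; u(12) = 16.
Since u(12) = u(1) = 16, the sequence is periodic with period 11.
So u(136) = u(1 + ((136-1) mod 11)) = u(4) = 9.

9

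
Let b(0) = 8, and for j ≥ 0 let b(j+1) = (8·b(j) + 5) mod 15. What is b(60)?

8

Computing terms: b(0) = 8, b(1) = 9, b(2) = 2, b(3) = 6, b(4) = 8.
The sequence repeats with period 4.
So b(60) = b(0 + ((60-0) mod 4)) = b(0) = 8.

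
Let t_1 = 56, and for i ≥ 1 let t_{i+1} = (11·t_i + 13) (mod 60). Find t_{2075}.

8

Listing terms: t_1 = 56; t_2 = 29; t_3 = 32; t_4 = 5; t_5 = 8; t_6 = 41; t_7 = 44; t_8 = 17; t_9 = 20; t_{10} = 53; t_{11} = 56.
The sequence repeats with period 10.
So t_{2075} = t_{1 + ((2075-1) mod 10)} = t_5 = 8.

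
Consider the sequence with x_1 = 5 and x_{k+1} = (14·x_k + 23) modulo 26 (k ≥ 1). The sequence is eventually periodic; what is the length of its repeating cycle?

13

x_1 = 5, x_2 = 15, x_3 = 25, x_4 = 9, x_5 = 19, x_6 = 3, x_7 = 13, x_8 = 23, x_9 = 7, x_{10} = 17, x_{11} = 1, x_{12} = 11, x_{13} = 21, x_{14} = 5.
The sequence repeats with period 13.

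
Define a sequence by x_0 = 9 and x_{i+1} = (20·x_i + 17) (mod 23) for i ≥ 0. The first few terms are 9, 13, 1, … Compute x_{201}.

Computing terms: x_0 = 9; x_1 = 13; x_2 = 1; x_3 = 14; x_4 = 21; x_5 = 0; x_6 = 17; x_7 = 12; x_8 = 4; x_9 = 5; x_{10} = 2; x_{11} = 11; x_{12} = 7; x_{13} = 19; x_{14} = 6; x_{15} = 22; x_{16} = 20; x_{17} = 3; x_{18} = 8; x_{19} = 16; x_{20} = 15; x_{21} = 18; x_{22} = 9.
Since x_{22} = x_0 = 9, the sequence is periodic with period 22.
(201 - 0) mod 22 = 3, so x_{201} = x_3 = 14.

14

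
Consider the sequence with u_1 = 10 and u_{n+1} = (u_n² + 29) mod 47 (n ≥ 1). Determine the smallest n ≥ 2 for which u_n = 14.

5

We have u_1 = 10,  u_2 = 35,  u_3 = 32,  u_4 = 19,  u_5 = 14,  u_6 = 37,  u_7 = 35.
Since u_7 = u_2 = 35, the sequence is eventually periodic: after a pre-period of length 1 it cycles with period 5.
The value 14 first appears (with n ≥ 2) at u_5.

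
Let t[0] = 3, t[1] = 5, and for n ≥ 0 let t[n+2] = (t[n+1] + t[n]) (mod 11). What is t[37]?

1

We have t[0] = 3; t[1] = 5; t[2] = 8; t[3] = 2; t[4] = 10; t[5] = 1; t[6] = 0; t[7] = 1; t[8] = 1; t[9] = 2; t[10] = 3; t[11] = 5.
Since (t[10], t[11]) = (t[0], t[1]) = (3, 5) (two consecutive terms determine the rest), the sequence is periodic with period 10.
(37 - 0) mod 10 = 7, so t[37] = t[7] = 1.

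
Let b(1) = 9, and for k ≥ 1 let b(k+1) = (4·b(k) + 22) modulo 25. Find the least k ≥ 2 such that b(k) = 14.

9

Computing terms: b(1) = 9; b(2) = 8; b(3) = 4; b(4) = 13; b(5) = 24; b(6) = 18; b(7) = 19; b(8) = 23; b(9) = 14; b(10) = 3; b(11) = 9.
Since b(11) = b(1) = 9, the sequence is periodic with period 10.
The value 14 first appears (with k ≥ 2) at b(9).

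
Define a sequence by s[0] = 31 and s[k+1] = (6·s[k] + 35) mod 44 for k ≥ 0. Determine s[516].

29

Listing terms: s[0] = 31, s[1] = 1, s[2] = 41, s[3] = 17, s[4] = 5, s[5] = 21, s[6] = 29, s[7] = 33, s[8] = 13, s[9] = 25, s[10] = 9, s[11] = 1.
Since s[11] = s[1] = 1, the sequence is eventually periodic: after a pre-period of length 1 it cycles with period 10.
For k ≥ 1, s[k] depends only on (k - 1) mod 10. (516 - 1) mod 10 = 5, so s[516] = s[6] = 29.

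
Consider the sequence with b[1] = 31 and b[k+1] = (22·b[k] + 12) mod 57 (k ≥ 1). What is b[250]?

1

b[1] = 31, b[2] = 10, b[3] = 4, b[4] = 43, b[5] = 46, b[6] = 55, b[7] = 25, b[8] = 49, b[9] = 7, b[10] = 52, b[11] = 16, b[12] = 22, b[13] = 40, b[14] = 37, b[15] = 28, b[16] = 1, b[17] = 34, b[18] = 19, b[19] = 31.
Since b[19] = b[1] = 31, the sequence is periodic with period 18.
(250 - 1) mod 18 = 15, so b[250] = b[16] = 1.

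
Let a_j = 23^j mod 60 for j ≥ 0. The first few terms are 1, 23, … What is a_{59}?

47

Computing terms: a_0 = 1,  a_1 = 23,  a_2 = 49,  a_3 = 47,  a_4 = 1.
The sequence repeats with period 4.
So a_{59} = a_{0 + ((59-0) mod 4)} = a_3 = 47.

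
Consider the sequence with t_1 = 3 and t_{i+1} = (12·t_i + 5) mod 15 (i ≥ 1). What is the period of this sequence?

Listing terms: t_1 = 3, t_2 = 11, t_3 = 2, t_4 = 14, t_5 = 8, t_6 = 11.
Since t_6 = t_2 = 11, the sequence is eventually periodic: after a pre-period of length 1 it cycles with period 4.

4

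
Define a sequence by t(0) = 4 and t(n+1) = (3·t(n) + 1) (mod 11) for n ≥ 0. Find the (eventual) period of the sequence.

5

We have t(0) = 4, t(1) = 2, t(2) = 7, t(3) = 0, t(4) = 1, t(5) = 4.
Since t(5) = t(0) = 4, the sequence is periodic with period 5.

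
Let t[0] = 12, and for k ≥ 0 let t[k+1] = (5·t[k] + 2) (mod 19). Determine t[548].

2

Computing terms: t[0] = 12,  t[1] = 5,  t[2] = 8,  t[3] = 4,  t[4] = 3,  t[5] = 17,  t[6] = 11,  t[7] = 0,  t[8] = 2,  t[9] = 12.
The sequence repeats with period 9.
So t[548] = t[0 + ((548-0) mod 9)] = t[8] = 2.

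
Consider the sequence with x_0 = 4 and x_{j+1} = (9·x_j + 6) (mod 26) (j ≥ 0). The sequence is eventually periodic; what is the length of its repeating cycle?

Listing terms: x_0 = 4,  x_1 = 16,  x_2 = 20,  x_3 = 4.
The sequence repeats with period 3.

3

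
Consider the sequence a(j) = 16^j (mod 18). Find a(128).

Computing terms: a(0) = 1; a(1) = 16; a(2) = 4; a(3) = 10; a(4) = 16.
Since a(4) = a(1) = 16, the sequence is eventually periodic: after a pre-period of length 1 it cycles with period 3.
For j ≥ 1, a(j) depends only on (j - 1) mod 3. (128 - 1) mod 3 = 1, so a(128) = a(2) = 4.

4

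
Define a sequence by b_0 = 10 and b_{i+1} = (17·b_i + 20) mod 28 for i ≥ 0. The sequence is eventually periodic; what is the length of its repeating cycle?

We have b_0 = 10, b_1 = 22, b_2 = 2, b_3 = 26, b_4 = 14, b_5 = 6, b_6 = 10.
Since b_6 = b_0 = 10, the sequence is periodic with period 6.

6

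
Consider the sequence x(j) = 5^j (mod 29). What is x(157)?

9

Computing terms: x(1) = 5,  x(2) = 25,  x(3) = 9,  x(4) = 16,  x(5) = 22,  x(6) = 23,  x(7) = 28,  x(8) = 24,  x(9) = 4,  x(10) = 20,  x(11) = 13,  x(12) = 7,  x(13) = 6,  x(14) = 1,  x(15) = 5.
Since x(15) = x(1) = 5, the sequence is periodic with period 14.
So x(157) = x(1 + ((157-1) mod 14)) = x(3) = 9.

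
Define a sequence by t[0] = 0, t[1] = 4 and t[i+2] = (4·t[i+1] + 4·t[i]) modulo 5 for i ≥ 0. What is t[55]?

Listing terms: t[0] = 0; t[1] = 4; t[2] = 1; t[3] = 0; t[4] = 4.
The sequence repeats with period 3.
So t[55] = t[0 + ((55-0) mod 3)] = t[1] = 4.

4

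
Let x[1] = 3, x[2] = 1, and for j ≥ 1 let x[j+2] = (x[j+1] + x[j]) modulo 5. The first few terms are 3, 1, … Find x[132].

4

We have x[1] = 3; x[2] = 1; x[3] = 4; x[4] = 0; x[5] = 4; x[6] = 4; x[7] = 3; x[8] = 2; x[9] = 0; x[10] = 2; x[11] = 2; x[12] = 4; x[13] = 1; x[14] = 0; x[15] = 1; x[16] = 1; x[17] = 2; x[18] = 3; x[19] = 0; x[20] = 3; x[21] = 3; x[22] = 1.
Since (x[21], x[22]) = (x[1], x[2]) = (3, 1) (two consecutive terms determine the rest), the sequence is periodic with period 20.
So x[132] = x[1 + ((132-1) mod 20)] = x[12] = 4.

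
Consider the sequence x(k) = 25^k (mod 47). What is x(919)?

We have x(0) = 1, x(1) = 25, x(2) = 14, x(3) = 21, x(4) = 8, x(5) = 12, x(6) = 18, x(7) = 27, x(8) = 17, x(9) = 2, x(10) = 3, x(11) = 28, x(12) = 42, x(13) = 16, x(14) = 24, x(15) = 36, x(16) = 7, x(17) = 34, x(18) = 4, x(19) = 6, x(20) = 9, x(21) = 37, x(22) = 32, x(23) = 1.
Since x(23) = x(0) = 1, the sequence is periodic with period 23.
(919 - 0) mod 23 = 22, so x(919) = x(22) = 32.

32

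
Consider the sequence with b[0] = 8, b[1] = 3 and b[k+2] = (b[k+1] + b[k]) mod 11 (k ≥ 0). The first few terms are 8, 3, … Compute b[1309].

Computing terms: b[0] = 8,  b[1] = 3,  b[2] = 0,  b[3] = 3,  b[4] = 3,  b[5] = 6,  b[6] = 9,  b[7] = 4,  b[8] = 2,  b[9] = 6,  b[10] = 8,  b[11] = 3.
The sequence repeats with period 10.
So b[1309] = b[0 + ((1309-0) mod 10)] = b[9] = 6.

6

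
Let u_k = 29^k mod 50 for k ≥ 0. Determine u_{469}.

u_0 = 1; u_1 = 29; u_2 = 41; u_3 = 39; u_4 = 31; u_5 = 49; u_6 = 21; u_7 = 9; u_8 = 11; u_9 = 19; u_{10} = 1.
Since u_{10} = u_0 = 1, the sequence is periodic with period 10.
(469 - 0) mod 10 = 9, so u_{469} = u_9 = 19.

19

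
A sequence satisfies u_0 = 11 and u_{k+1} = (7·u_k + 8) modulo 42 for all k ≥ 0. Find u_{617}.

15

Listing terms: u_0 = 11; u_1 = 1; u_2 = 15; u_3 = 29; u_4 = 1.
Since u_4 = u_1 = 1, the sequence is eventually periodic: after a pre-period of length 1 it cycles with period 3.
For k ≥ 1, u_k depends only on (k - 1) mod 3. (617 - 1) mod 3 = 1, so u_{617} = u_2 = 15.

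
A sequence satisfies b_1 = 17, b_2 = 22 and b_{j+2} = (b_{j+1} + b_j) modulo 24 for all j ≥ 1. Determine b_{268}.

We have b_1 = 17,  b_2 = 22,  b_3 = 15,  b_4 = 13,  b_5 = 4,  b_6 = 17,  b_7 = 21,  b_8 = 14,  b_9 = 11,  b_{10} = 1,  b_{11} = 12,  b_{12} = 13,  b_{13} = 1,  b_{14} = 14,  b_{15} = 15,  b_{16} = 5,  b_{17} = 20,  b_{18} = 1,  b_{19} = 21,  b_{20} = 22,  b_{21} = 19,  b_{22} = 17,  b_{23} = 12,  b_{24} = 5,  b_{25} = 17,  b_{26} = 22.
The sequence repeats with period 24.
So b_{268} = b_{1 + ((268-1) mod 24)} = b_4 = 13.

13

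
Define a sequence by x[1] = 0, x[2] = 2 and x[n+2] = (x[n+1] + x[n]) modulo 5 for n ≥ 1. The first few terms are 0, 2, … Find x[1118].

Computing terms: x[1] = 0, x[2] = 2, x[3] = 2, x[4] = 4, x[5] = 1, x[6] = 0, x[7] = 1, x[8] = 1, x[9] = 2, x[10] = 3, x[11] = 0, x[12] = 3, x[13] = 3, x[14] = 1, x[15] = 4, x[16] = 0, x[17] = 4, x[18] = 4, x[19] = 3, x[20] = 2, x[21] = 0, x[22] = 2.
Since (x[21], x[22]) = (x[1], x[2]) = (0, 2) (two consecutive terms determine the rest), the sequence is periodic with period 20.
(1118 - 1) mod 20 = 17, so x[1118] = x[18] = 4.

4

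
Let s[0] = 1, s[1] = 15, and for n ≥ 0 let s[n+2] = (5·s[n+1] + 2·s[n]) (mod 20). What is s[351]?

We have s[0] = 1,  s[1] = 15,  s[2] = 17,  s[3] = 15,  s[4] = 9,  s[5] = 15,  s[6] = 13,  s[7] = 15,  s[8] = 1,  s[9] = 15.
The sequence repeats with period 8.
So s[351] = s[0 + ((351-0) mod 8)] = s[7] = 15.

15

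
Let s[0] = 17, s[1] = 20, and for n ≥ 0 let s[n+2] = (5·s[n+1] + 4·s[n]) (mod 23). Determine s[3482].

7

We have s[0] = 17; s[1] = 20; s[2] = 7; s[3] = 0; s[4] = 5; s[5] = 2; s[6] = 7; s[7] = 20; s[8] = 13; s[9] = 7; s[10] = 18; s[11] = 3; s[12] = 18; s[13] = 10; s[14] = 7; s[15] = 6; s[16] = 12; s[17] = 15; s[18] = 8; s[19] = 8; s[20] = 3; s[21] = 1; s[22] = 17; s[23] = 20.
The sequence repeats with period 22.
So s[3482] = s[0 + ((3482-0) mod 22)] = s[6] = 7.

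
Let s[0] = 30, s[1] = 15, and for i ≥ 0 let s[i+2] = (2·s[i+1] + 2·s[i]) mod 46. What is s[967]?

Computing terms: s[0] = 30, s[1] = 15, s[2] = 44, s[3] = 26, s[4] = 2, s[5] = 10, s[6] = 24, s[7] = 22, s[8] = 0, s[9] = 44, s[10] = 42, s[11] = 34, s[12] = 14, s[13] = 4, s[14] = 36, s[15] = 34, s[16] = 2, s[17] = 26, s[18] = 10, s[19] = 26, s[20] = 26, s[21] = 12, s[22] = 30, s[23] = 38, s[24] = 44, s[25] = 26.
Since (s[24], s[25]) = (s[2], s[3]) = (44, 26) (two consecutive terms determine the rest), the sequence is eventually periodic: after a pre-period of length 2 it cycles with period 22.
For i ≥ 2, s[i] depends only on (i - 2) mod 22. (967 - 2) mod 22 = 19, so s[967] = s[21] = 12.

12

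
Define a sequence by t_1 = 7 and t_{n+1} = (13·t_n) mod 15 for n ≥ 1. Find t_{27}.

13

t_1 = 7; t_2 = 1; t_3 = 13; t_4 = 4; t_5 = 7.
The sequence repeats with period 4.
(27 - 1) mod 4 = 2, so t_{27} = t_3 = 13.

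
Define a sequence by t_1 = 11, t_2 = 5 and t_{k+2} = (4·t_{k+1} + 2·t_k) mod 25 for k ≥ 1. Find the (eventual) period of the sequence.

20

Computing terms: t_1 = 11; t_2 = 5; t_3 = 17; t_4 = 3; t_5 = 21; t_6 = 15; t_7 = 2; t_8 = 13; t_9 = 6; t_{10} = 0; t_{11} = 12; t_{12} = 23; t_{13} = 16; t_{14} = 10; t_{15} = 22; t_{16} = 8; t_{17} = 1; t_{18} = 20; t_{19} = 7; t_{20} = 18; t_{21} = 11; t_{22} = 5.
The sequence repeats with period 20.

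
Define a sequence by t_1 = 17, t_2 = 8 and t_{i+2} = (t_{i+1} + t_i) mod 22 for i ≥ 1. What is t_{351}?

17

We have t_1 = 17,  t_2 = 8,  t_3 = 3,  t_4 = 11,  t_5 = 14,  t_6 = 3,  t_7 = 17,  t_8 = 20,  t_9 = 15,  t_{10} = 13,  t_{11} = 6,  t_{12} = 19,  t_{13} = 3,  t_{14} = 0,  t_{15} = 3,  t_{16} = 3,  t_{17} = 6,  t_{18} = 9,  t_{19} = 15,  t_{20} = 2,  t_{21} = 17,  t_{22} = 19,  t_{23} = 14,  t_{24} = 11,  t_{25} = 3,  t_{26} = 14,  t_{27} = 17,  t_{28} = 9,  t_{29} = 4,  t_{30} = 13,  t_{31} = 17,  t_{32} = 8.
The sequence repeats with period 30.
(351 - 1) mod 30 = 20, so t_{351} = t_{21} = 17.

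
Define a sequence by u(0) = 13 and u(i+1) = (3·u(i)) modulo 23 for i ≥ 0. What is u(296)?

u(0) = 13, u(1) = 16, u(2) = 2, u(3) = 6, u(4) = 18, u(5) = 8, u(6) = 1, u(7) = 3, u(8) = 9, u(9) = 4, u(10) = 12, u(11) = 13.
The sequence repeats with period 11.
(296 - 0) mod 11 = 10, so u(296) = u(10) = 12.

12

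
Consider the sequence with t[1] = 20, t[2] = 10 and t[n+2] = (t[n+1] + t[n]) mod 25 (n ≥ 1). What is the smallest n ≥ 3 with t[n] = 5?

3

t[1] = 20, t[2] = 10, t[3] = 5, t[4] = 15, t[5] = 20, t[6] = 10.
The sequence repeats with period 4.
The value 5 first appears (with n ≥ 3) at t[3].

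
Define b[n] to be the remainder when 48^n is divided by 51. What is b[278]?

We have b[1] = 48; b[2] = 9; b[3] = 24; b[4] = 30; b[5] = 12; b[6] = 15; b[7] = 6; b[8] = 33; b[9] = 3; b[10] = 42; b[11] = 27; b[12] = 21; b[13] = 39; b[14] = 36; b[15] = 45; b[16] = 18; b[17] = 48.
The sequence repeats with period 16.
So b[278] = b[1 + ((278-1) mod 16)] = b[6] = 15.

15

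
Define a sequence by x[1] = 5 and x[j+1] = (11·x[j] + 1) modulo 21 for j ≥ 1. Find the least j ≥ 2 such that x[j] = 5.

Listing terms: x[1] = 5; x[2] = 14; x[3] = 8; x[4] = 5.
The sequence repeats with period 3.
The value 5 next appears (with j ≥ 2) at x[4].

4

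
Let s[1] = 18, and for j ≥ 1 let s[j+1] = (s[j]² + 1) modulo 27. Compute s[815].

Listing terms: s[1] = 18; s[2] = 1; s[3] = 2; s[4] = 5; s[5] = 26; s[6] = 2.
Since s[6] = s[3] = 2, the sequence is eventually periodic: after a pre-period of length 2 it cycles with period 3.
For j ≥ 3, s[j] depends only on (j - 3) mod 3. (815 - 3) mod 3 = 2, so s[815] = s[5] = 26.

26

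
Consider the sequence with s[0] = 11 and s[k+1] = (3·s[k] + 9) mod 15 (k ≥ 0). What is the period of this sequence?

4

s[0] = 11,  s[1] = 12,  s[2] = 0,  s[3] = 9,  s[4] = 6,  s[5] = 12.
Since s[5] = s[1] = 12, the sequence is eventually periodic: after a pre-period of length 1 it cycles with period 4.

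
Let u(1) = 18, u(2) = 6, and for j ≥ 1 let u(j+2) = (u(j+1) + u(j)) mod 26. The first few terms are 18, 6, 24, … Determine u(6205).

Listing terms: u(1) = 18, u(2) = 6, u(3) = 24, u(4) = 4, u(5) = 2, u(6) = 6, u(7) = 8, u(8) = 14, u(9) = 22, u(10) = 10, u(11) = 6, u(12) = 16, u(13) = 22, u(14) = 12, u(15) = 8, u(16) = 20, u(17) = 2, u(18) = 22, u(19) = 24, u(20) = 20, u(21) = 18, u(22) = 12, u(23) = 4, u(24) = 16, u(25) = 20, u(26) = 10, u(27) = 4, u(28) = 14, u(29) = 18, u(30) = 6.
Since (u(29), u(30)) = (u(1), u(2)) = (18, 6) (two consecutive terms determine the rest), the sequence is periodic with period 28.
So u(6205) = u(1 + ((6205-1) mod 28)) = u(17) = 2.

2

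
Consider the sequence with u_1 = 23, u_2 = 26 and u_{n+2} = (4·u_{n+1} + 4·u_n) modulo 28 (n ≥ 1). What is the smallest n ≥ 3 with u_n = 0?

Listing terms: u_1 = 23,  u_2 = 26,  u_3 = 0,  u_4 = 20,  u_5 = 24,  u_6 = 8,  u_7 = 16,  u_8 = 12,  u_9 = 0,  u_{10} = 20.
Since (u_9, u_{10}) = (u_3, u_4) = (0, 20) (two consecutive terms determine the rest), the sequence is eventually periodic: after a pre-period of length 2 it cycles with period 6.
The value 0 first appears (with n ≥ 3) at u_3.

3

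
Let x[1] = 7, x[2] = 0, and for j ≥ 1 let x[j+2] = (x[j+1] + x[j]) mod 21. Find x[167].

14

We have x[1] = 7, x[2] = 0, x[3] = 7, x[4] = 7, x[5] = 14, x[6] = 0, x[7] = 14, x[8] = 14, x[9] = 7, x[10] = 0.
Since (x[9], x[10]) = (x[1], x[2]) = (7, 0) (two consecutive terms determine the rest), the sequence is periodic with period 8.
(167 - 1) mod 8 = 6, so x[167] = x[7] = 14.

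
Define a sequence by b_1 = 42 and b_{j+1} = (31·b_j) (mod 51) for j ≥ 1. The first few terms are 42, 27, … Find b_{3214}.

6

Listing terms: b_1 = 42,  b_2 = 27,  b_3 = 21,  b_4 = 39,  b_5 = 36,  b_6 = 45,  b_7 = 18,  b_8 = 48,  b_9 = 9,  b_{10} = 24,  b_{11} = 30,  b_{12} = 12,  b_{13} = 15,  b_{14} = 6,  b_{15} = 33,  b_{16} = 3,  b_{17} = 42.
Since b_{17} = b_1 = 42, the sequence is periodic with period 16.
(3214 - 1) mod 16 = 13, so b_{3214} = b_{14} = 6.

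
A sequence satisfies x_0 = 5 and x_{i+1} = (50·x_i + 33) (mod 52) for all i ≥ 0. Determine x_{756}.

Computing terms: x_0 = 5, x_1 = 23, x_2 = 39, x_3 = 7, x_4 = 19, x_5 = 47, x_6 = 43, x_7 = 51, x_8 = 35, x_9 = 15, x_{10} = 3, x_{11} = 27, x_{12} = 31, x_{13} = 23.
Since x_{13} = x_1 = 23, the sequence is eventually periodic: after a pre-period of length 1 it cycles with period 12.
For i ≥ 1, x_i depends only on (i - 1) mod 12. (756 - 1) mod 12 = 11, so x_{756} = x_{12} = 31.

31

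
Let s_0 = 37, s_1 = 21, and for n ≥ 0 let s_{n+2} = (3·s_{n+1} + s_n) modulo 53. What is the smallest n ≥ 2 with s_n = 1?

22

We have s_0 = 37, s_1 = 21, s_2 = 47, s_3 = 3, s_4 = 3, s_5 = 12, s_6 = 39, s_7 = 23, s_8 = 2, s_9 = 29, s_{10} = 36, s_{11} = 31, s_{12} = 23, s_{13} = 47, s_{14} = 5, s_{15} = 9, s_{16} = 32, s_{17} = 52, s_{18} = 29, s_{19} = 33, s_{20} = 22, s_{21} = 46, s_{22} = 1, s_{23} = 49, s_{24} = 42, s_{25} = 16, s_{26} = 37, s_{27} = 21.
The sequence repeats with period 26.
The value 1 first appears (with n ≥ 2) at s_{22}.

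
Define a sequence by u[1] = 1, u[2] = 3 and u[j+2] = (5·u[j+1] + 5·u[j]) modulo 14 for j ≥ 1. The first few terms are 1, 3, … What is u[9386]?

3

We have u[1] = 1; u[2] = 3; u[3] = 6; u[4] = 3; u[5] = 3; u[6] = 2; u[7] = 11; u[8] = 9; u[9] = 2; u[10] = 13; u[11] = 5; u[12] = 6; u[13] = 13; u[14] = 11; u[15] = 8; u[16] = 11; u[17] = 11; u[18] = 12; u[19] = 3; u[20] = 5; u[21] = 12; u[22] = 1; u[23] = 9; u[24] = 8; u[25] = 1; u[26] = 3.
The sequence repeats with period 24.
(9386 - 1) mod 24 = 1, so u[9386] = u[2] = 3.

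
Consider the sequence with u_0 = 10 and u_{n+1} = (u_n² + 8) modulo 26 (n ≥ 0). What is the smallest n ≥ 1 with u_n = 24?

Listing terms: u_0 = 10, u_1 = 4, u_2 = 24, u_3 = 12, u_4 = 22, u_5 = 24.
Since u_5 = u_2 = 24, the sequence is eventually periodic: after a pre-period of length 2 it cycles with period 3.
The value 24 first appears (with n ≥ 1) at u_2.

2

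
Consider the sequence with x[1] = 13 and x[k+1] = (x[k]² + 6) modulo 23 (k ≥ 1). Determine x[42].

9

We have x[1] = 13, x[2] = 14, x[3] = 18, x[4] = 8, x[5] = 1, x[6] = 7, x[7] = 9, x[8] = 18.
Since x[8] = x[3] = 18, the sequence is eventually periodic: after a pre-period of length 2 it cycles with period 5.
For k ≥ 3, x[k] depends only on (k - 3) mod 5. (42 - 3) mod 5 = 4, so x[42] = x[7] = 9.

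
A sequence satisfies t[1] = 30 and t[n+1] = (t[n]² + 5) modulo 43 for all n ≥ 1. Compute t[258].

t[1] = 30; t[2] = 2; t[3] = 9; t[4] = 0; t[5] = 5; t[6] = 30.
Since t[6] = t[1] = 30, the sequence is periodic with period 5.
So t[258] = t[1 + ((258-1) mod 5)] = t[3] = 9.

9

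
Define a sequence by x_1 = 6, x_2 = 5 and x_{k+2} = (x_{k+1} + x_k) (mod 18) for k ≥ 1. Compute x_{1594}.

8

Listing terms: x_1 = 6,  x_2 = 5,  x_3 = 11,  x_4 = 16,  x_5 = 9,  x_6 = 7,  x_7 = 16,  x_8 = 5,  x_9 = 3,  x_{10} = 8,  x_{11} = 11,  x_{12} = 1,  x_{13} = 12,  x_{14} = 13,  x_{15} = 7,  x_{16} = 2,  x_{17} = 9,  x_{18} = 11,  x_{19} = 2,  x_{20} = 13,  x_{21} = 15,  x_{22} = 10,  x_{23} = 7,  x_{24} = 17,  x_{25} = 6,  x_{26} = 5.
Since (x_{25}, x_{26}) = (x_1, x_2) = (6, 5) (two consecutive terms determine the rest), the sequence is periodic with period 24.
So x_{1594} = x_{1 + ((1594-1) mod 24)} = x_{10} = 8.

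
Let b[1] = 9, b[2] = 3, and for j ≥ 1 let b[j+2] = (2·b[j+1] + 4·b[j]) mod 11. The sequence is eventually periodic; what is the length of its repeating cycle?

b[1] = 9,  b[2] = 3,  b[3] = 9,  b[4] = 8,  b[5] = 8,  b[6] = 4,  b[7] = 7,  b[8] = 8,  b[9] = 0,  b[10] = 10,  b[11] = 9,  b[12] = 3.
Since (b[11], b[12]) = (b[1], b[2]) = (9, 3) (two consecutive terms determine the rest), the sequence is periodic with period 10.

10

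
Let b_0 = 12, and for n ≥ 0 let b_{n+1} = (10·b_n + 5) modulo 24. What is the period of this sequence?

3

Listing terms: b_0 = 12, b_1 = 5, b_2 = 7, b_3 = 3, b_4 = 11, b_5 = 19, b_6 = 3.
Since b_6 = b_3 = 3, the sequence is eventually periodic: after a pre-period of length 3 it cycles with period 3.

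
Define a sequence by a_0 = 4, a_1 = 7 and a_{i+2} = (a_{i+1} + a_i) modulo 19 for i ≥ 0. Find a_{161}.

Computing terms: a_0 = 4, a_1 = 7, a_2 = 11, a_3 = 18, a_4 = 10, a_5 = 9, a_6 = 0, a_7 = 9, a_8 = 9, a_9 = 18, a_{10} = 8, a_{11} = 7, a_{12} = 15, a_{13} = 3, a_{14} = 18, a_{15} = 2, a_{16} = 1, a_{17} = 3, a_{18} = 4, a_{19} = 7.
Since (a_{18}, a_{19}) = (a_0, a_1) = (4, 7) (two consecutive terms determine the rest), the sequence is periodic with period 18.
So a_{161} = a_{0 + ((161-0) mod 18)} = a_{17} = 3.

3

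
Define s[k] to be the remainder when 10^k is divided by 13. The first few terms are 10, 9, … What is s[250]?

3

Listing terms: s[1] = 10,  s[2] = 9,  s[3] = 12,  s[4] = 3,  s[5] = 4,  s[6] = 1,  s[7] = 10.
Since s[7] = s[1] = 10, the sequence is periodic with period 6.
(250 - 1) mod 6 = 3, so s[250] = s[4] = 3.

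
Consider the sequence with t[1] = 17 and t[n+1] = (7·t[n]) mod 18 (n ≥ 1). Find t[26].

Listing terms: t[1] = 17,  t[2] = 11,  t[3] = 5,  t[4] = 17.
The sequence repeats with period 3.
So t[26] = t[1 + ((26-1) mod 3)] = t[2] = 11.

11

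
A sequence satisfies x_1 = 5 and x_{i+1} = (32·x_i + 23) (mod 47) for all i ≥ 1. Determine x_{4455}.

15

x_1 = 5,  x_2 = 42,  x_3 = 4,  x_4 = 10,  x_5 = 14,  x_6 = 1,  x_7 = 8,  x_8 = 44,  x_9 = 21,  x_{10} = 37,  x_{11} = 32,  x_{12} = 13,  x_{13} = 16,  x_{14} = 18,  x_{15} = 35,  x_{16} = 15,  x_{17} = 33,  x_{18} = 45,  x_{19} = 6,  x_{20} = 27,  x_{21} = 41,  x_{22} = 19,  x_{23} = 20,  x_{24} = 5.
The sequence repeats with period 23.
(4455 - 1) mod 23 = 15, so x_{4455} = x_{16} = 15.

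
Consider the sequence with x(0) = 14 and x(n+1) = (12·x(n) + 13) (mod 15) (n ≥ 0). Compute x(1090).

10

x(0) = 14; x(1) = 1; x(2) = 10; x(3) = 13; x(4) = 4; x(5) = 1.
Since x(5) = x(1) = 1, the sequence is eventually periodic: after a pre-period of length 1 it cycles with period 4.
For n ≥ 1, x(n) depends only on (n - 1) mod 4. (1090 - 1) mod 4 = 1, so x(1090) = x(2) = 10.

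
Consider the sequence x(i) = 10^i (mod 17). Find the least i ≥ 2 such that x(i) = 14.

We have x(1) = 10,  x(2) = 15,  x(3) = 14,  x(4) = 4,  x(5) = 6,  x(6) = 9,  x(7) = 5,  x(8) = 16,  x(9) = 7,  x(10) = 2,  x(11) = 3,  x(12) = 13,  x(13) = 11,  x(14) = 8,  x(15) = 12,  x(16) = 1,  x(17) = 10.
The sequence repeats with period 16.
The value 14 first appears (with i ≥ 2) at x(3).

3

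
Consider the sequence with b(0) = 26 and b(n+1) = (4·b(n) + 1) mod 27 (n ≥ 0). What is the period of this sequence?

We have b(0) = 26, b(1) = 24, b(2) = 16, b(3) = 11, b(4) = 18, b(5) = 19, b(6) = 23, b(7) = 12, b(8) = 22, b(9) = 8, b(10) = 6, b(11) = 25, b(12) = 20, b(13) = 0, b(14) = 1, b(15) = 5, b(16) = 21, b(17) = 4, b(18) = 17, b(19) = 15, b(20) = 7, b(21) = 2, b(22) = 9, b(23) = 10, b(24) = 14, b(25) = 3, b(26) = 13, b(27) = 26.
The sequence repeats with period 27.

27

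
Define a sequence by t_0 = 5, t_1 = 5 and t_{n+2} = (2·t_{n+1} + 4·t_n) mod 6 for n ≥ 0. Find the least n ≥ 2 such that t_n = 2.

3

Listing terms: t_0 = 5; t_1 = 5; t_2 = 0; t_3 = 2; t_4 = 4; t_5 = 4; t_6 = 0; t_7 = 4; t_8 = 2; t_9 = 2; t_{10} = 0; t_{11} = 2.
Since (t_{10}, t_{11}) = (t_2, t_3) = (0, 2) (two consecutive terms determine the rest), the sequence is eventually periodic: after a pre-period of length 2 it cycles with period 8.
The value 2 first appears (with n ≥ 2) at t_3.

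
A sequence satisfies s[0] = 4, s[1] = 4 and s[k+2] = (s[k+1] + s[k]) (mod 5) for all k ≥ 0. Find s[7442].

s[0] = 4,  s[1] = 4,  s[2] = 3,  s[3] = 2,  s[4] = 0,  s[5] = 2,  s[6] = 2,  s[7] = 4,  s[8] = 1,  s[9] = 0,  s[10] = 1,  s[11] = 1,  s[12] = 2,  s[13] = 3,  s[14] = 0,  s[15] = 3,  s[16] = 3,  s[17] = 1,  s[18] = 4,  s[19] = 0,  s[20] = 4,  s[21] = 4.
Since (s[20], s[21]) = (s[0], s[1]) = (4, 4) (two consecutive terms determine the rest), the sequence is periodic with period 20.
So s[7442] = s[0 + ((7442-0) mod 20)] = s[2] = 3.

3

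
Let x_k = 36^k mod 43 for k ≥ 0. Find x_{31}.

36

x_0 = 1,  x_1 = 36,  x_2 = 6,  x_3 = 1.
Since x_3 = x_0 = 1, the sequence is periodic with period 3.
So x_{31} = x_{0 + ((31-0) mod 3)} = x_1 = 36.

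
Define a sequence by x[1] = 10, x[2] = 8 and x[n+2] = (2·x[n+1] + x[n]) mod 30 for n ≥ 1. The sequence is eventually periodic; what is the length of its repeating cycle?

24

Listing terms: x[1] = 10,  x[2] = 8,  x[3] = 26,  x[4] = 0,  x[5] = 26,  x[6] = 22,  x[7] = 10,  x[8] = 12,  x[9] = 4,  x[10] = 20,  x[11] = 14,  x[12] = 18,  x[13] = 20,  x[14] = 28,  x[15] = 16,  x[16] = 0,  x[17] = 16,  x[18] = 2,  x[19] = 20,  x[20] = 12,  x[21] = 14,  x[22] = 10,  x[23] = 4,  x[24] = 18,  x[25] = 10,  x[26] = 8.
The sequence repeats with period 24.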